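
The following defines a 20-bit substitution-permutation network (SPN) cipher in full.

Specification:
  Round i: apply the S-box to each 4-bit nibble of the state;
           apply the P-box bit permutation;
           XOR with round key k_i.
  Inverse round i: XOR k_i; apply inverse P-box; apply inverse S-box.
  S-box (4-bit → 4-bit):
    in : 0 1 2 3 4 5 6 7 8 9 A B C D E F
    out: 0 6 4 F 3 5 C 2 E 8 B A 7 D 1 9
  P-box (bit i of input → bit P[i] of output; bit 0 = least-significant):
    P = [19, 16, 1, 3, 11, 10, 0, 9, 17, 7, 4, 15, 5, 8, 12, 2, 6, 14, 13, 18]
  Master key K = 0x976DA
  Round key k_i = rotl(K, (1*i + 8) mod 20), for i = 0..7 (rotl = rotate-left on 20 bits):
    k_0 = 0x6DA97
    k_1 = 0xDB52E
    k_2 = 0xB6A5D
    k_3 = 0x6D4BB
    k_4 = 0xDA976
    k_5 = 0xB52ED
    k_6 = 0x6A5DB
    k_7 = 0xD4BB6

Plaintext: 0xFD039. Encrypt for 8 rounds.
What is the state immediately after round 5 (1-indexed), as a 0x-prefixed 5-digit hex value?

0xEB5E9

s_0 = plaintext = 0xFD039
s_1 = Round(s_0, k_0) = 0x2C4FA
s_2 = Round(s_1, k_1) = 0x68E86
s_3 = Round(s_2, k_2) = 0xD5D52
s_4 = Round(s_3, k_3) = 0x06CC8
s_5 = Round(s_4, k_4) = 0xEB5E9
s_6 = Round(s_5, k_5) = 0x95BB1
s_7 = Round(s_6, k_6) = 0x33379
s_8 = Round(s_7, k_7) = 0xBBE4A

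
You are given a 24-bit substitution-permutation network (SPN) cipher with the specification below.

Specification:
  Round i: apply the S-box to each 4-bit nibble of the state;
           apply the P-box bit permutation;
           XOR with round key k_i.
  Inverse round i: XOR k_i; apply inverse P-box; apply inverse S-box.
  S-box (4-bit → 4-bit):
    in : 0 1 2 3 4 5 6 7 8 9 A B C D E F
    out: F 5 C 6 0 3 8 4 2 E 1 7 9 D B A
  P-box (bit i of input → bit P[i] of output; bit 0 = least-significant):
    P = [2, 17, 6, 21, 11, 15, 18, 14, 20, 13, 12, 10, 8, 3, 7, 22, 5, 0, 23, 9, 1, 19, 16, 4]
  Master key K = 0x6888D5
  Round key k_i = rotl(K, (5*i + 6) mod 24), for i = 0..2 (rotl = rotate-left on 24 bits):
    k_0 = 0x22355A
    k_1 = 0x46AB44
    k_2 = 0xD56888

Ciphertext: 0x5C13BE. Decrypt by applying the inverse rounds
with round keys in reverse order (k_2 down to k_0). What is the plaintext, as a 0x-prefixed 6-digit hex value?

s_0 = ciphertext = 0x5C13BE
s_1 = InvRound(s_0, k_2) = 0x0DA3CA
s_2 = InvRound(s_1, k_1) = 0xB494A5
s_3 = InvRound(s_2, k_0) = 0xCBB53B

0xCBB53B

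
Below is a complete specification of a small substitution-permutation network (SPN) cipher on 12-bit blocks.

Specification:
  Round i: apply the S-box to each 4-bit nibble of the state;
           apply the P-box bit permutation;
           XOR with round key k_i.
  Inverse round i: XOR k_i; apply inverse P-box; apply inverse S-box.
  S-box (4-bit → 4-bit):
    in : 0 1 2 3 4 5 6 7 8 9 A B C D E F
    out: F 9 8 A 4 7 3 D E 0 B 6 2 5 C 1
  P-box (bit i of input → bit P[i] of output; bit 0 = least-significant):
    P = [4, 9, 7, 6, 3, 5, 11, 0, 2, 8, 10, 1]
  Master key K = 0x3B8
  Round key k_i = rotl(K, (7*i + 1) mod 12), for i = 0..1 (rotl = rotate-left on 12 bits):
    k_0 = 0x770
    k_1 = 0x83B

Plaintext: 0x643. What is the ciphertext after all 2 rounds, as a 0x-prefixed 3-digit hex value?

s_0 = plaintext = 0x643
s_1 = Round(s_0, k_0) = 0xC34
s_2 = Round(s_1, k_1) = 0x99A

0x99A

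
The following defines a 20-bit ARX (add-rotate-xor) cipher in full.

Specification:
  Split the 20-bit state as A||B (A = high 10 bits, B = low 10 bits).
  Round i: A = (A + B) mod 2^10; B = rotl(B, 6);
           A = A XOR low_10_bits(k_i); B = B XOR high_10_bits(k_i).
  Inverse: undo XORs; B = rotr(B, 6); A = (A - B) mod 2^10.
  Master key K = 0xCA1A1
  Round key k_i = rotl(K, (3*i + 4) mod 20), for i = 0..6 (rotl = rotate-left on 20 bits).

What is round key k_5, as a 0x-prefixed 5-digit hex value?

0xE50D0

K = 0xCA1A1
k_0 = rotl(K, (3*0+4) mod 20) = rotl(K, 4) = 0xA1A1C
k_1 = rotl(K, (3*1+4) mod 20) = rotl(K, 7) = 0x0D0E5
k_2 = rotl(K, (3*2+4) mod 20) = rotl(K, 10) = 0x68728
k_3 = rotl(K, (3*3+4) mod 20) = rotl(K, 13) = 0x43943
k_4 = rotl(K, (3*4+4) mod 20) = rotl(K, 16) = 0x1CA1A
k_5 = rotl(K, (3*5+4) mod 20) = rotl(K, 19) = 0xE50D0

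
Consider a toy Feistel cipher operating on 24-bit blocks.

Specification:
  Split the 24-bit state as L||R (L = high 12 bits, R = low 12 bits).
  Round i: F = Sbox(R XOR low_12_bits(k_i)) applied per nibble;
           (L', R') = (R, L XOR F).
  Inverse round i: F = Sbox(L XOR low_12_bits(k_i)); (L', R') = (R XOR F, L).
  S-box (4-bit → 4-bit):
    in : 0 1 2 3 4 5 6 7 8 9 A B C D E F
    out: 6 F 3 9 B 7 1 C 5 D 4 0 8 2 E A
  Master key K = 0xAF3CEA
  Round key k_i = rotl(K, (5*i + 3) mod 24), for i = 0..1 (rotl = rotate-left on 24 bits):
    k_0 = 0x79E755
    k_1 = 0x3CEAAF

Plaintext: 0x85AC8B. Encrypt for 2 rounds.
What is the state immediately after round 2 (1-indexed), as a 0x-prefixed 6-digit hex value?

s_0 = plaintext = 0x85AC8B
s_1 = Round(s_0, k_0) = 0xC8B874
s_2 = Round(s_1, k_1) = 0x874FAB

0x874FAB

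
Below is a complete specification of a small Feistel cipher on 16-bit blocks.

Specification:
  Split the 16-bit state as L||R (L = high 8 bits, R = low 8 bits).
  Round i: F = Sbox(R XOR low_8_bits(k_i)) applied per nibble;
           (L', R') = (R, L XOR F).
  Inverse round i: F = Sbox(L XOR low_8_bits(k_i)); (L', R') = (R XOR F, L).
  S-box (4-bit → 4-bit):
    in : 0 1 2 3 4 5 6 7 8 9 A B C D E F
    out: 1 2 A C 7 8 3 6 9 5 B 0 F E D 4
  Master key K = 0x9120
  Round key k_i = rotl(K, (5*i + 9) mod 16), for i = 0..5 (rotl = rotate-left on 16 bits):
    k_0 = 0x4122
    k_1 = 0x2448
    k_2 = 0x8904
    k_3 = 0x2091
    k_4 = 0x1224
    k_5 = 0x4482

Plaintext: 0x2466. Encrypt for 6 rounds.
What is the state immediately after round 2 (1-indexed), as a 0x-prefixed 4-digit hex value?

0x5346

s_0 = plaintext = 0x2466
s_1 = Round(s_0, k_0) = 0x6653
s_2 = Round(s_1, k_1) = 0x5346
s_3 = Round(s_2, k_2) = 0x4629
s_4 = Round(s_3, k_3) = 0x294F
s_5 = Round(s_4, k_4) = 0x4F19
s_6 = Round(s_5, k_5) = 0x191F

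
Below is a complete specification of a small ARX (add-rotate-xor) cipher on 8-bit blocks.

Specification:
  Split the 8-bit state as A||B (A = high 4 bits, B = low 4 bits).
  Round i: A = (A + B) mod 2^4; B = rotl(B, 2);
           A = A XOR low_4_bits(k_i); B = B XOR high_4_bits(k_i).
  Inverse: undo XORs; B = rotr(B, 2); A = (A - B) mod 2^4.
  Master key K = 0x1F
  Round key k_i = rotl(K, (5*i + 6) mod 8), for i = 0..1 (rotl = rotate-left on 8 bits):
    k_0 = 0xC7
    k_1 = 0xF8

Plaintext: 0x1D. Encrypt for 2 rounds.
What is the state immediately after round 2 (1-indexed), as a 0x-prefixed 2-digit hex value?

0xC1

s_0 = plaintext = 0x1D
s_1 = Round(s_0, k_0) = 0x9B
s_2 = Round(s_1, k_1) = 0xC1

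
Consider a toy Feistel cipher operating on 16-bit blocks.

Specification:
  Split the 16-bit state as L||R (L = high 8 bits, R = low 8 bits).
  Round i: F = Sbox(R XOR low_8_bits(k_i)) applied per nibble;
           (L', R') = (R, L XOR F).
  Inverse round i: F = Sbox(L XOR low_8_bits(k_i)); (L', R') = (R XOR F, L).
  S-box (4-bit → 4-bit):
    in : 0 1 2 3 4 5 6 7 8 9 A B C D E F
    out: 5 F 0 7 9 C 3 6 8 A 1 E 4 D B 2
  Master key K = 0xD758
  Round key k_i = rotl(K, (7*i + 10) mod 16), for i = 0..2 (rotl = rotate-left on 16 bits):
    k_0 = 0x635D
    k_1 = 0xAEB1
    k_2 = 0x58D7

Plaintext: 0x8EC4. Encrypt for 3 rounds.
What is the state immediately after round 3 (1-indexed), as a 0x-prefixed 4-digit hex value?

s_0 = plaintext = 0x8EC4
s_1 = Round(s_0, k_0) = 0xC424
s_2 = Round(s_1, k_1) = 0x2468
s_3 = Round(s_2, k_2) = 0x68C6

0x68C6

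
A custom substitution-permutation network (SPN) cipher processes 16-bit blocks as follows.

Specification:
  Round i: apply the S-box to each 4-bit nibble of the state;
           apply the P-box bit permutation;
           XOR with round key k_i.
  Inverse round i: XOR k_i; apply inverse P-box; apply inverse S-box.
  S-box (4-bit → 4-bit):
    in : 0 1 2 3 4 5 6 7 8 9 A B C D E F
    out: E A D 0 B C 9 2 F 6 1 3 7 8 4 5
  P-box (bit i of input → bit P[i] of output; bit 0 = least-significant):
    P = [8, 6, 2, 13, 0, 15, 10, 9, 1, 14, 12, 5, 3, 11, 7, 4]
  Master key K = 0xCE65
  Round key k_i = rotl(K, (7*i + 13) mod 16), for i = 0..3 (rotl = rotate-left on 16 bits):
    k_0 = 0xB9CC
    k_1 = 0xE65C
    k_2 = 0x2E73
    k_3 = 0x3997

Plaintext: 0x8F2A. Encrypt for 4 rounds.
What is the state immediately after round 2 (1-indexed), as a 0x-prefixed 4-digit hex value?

s_0 = plaintext = 0x8F2A
s_1 = Round(s_0, k_0) = 0xA657
s_2 = Round(s_1, k_1) = 0xE036
s_3 = Round(s_2, k_2) = 0x5FD3
s_4 = Round(s_3, k_3) = 0x2B05

0xE036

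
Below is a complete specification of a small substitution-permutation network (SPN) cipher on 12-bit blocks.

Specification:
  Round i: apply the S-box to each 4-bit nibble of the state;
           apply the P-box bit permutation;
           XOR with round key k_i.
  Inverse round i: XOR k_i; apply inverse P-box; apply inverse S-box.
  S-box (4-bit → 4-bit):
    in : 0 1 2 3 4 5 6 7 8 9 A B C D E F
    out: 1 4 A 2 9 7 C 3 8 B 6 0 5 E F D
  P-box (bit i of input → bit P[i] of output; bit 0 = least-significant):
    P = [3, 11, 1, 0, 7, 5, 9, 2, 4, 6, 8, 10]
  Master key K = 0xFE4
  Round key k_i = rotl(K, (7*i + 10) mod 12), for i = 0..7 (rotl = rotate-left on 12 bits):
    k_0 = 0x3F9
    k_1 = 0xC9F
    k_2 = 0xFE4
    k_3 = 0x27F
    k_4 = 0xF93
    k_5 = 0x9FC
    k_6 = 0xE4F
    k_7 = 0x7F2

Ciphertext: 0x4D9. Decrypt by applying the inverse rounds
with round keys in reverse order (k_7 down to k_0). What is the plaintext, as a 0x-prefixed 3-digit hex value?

s_0 = ciphertext = 0x4D9
s_1 = InvRound(s_0, k_7) = 0x1AF
s_2 = InvRound(s_1, k_6) = 0xD53
s_3 = InvRound(s_2, k_5) = 0x89F
s_4 = InvRound(s_3, k_4) = 0x660
s_5 = InvRound(s_4, k_3) = 0x48F
s_6 = InvRound(s_5, k_2) = 0xAAE
s_7 = InvRound(s_6, k_1) = 0x4A8
s_8 = InvRound(s_7, k_0) = 0xE18

0xE18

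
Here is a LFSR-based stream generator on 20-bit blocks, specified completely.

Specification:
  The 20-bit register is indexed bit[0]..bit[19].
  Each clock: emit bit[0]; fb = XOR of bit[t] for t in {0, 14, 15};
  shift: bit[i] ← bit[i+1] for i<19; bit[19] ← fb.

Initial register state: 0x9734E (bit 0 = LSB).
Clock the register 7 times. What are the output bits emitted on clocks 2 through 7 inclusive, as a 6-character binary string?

111001

reg_0 = 0x9734E
clock 1: out=0, reg = 0xCB9A7
clock 2: out=1, reg = 0x65CD3
clock 3: out=1, reg = 0x32E69
clock 4: out=1, reg = 0x99734
clock 5: out=0, reg = 0xCCB9A
clock 6: out=0, reg = 0x665CD
clock 7: out=1, reg = 0x332E6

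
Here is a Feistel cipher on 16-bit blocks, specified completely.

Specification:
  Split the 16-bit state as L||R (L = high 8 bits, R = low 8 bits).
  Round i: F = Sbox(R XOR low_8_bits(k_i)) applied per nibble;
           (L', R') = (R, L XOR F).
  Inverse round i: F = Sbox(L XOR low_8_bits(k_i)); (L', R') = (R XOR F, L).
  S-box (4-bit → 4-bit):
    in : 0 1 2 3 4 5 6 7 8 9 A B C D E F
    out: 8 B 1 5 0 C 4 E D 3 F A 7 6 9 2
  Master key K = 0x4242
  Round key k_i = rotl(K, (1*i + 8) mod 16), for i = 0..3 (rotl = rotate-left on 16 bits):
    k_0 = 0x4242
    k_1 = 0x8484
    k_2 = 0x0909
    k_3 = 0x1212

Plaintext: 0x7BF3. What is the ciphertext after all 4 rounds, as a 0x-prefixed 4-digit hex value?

0x8F05

s_0 = plaintext = 0x7BF3
s_1 = Round(s_0, k_0) = 0xF3D0
s_2 = Round(s_1, k_1) = 0xD033
s_3 = Round(s_2, k_2) = 0x338F
s_4 = Round(s_3, k_3) = 0x8F05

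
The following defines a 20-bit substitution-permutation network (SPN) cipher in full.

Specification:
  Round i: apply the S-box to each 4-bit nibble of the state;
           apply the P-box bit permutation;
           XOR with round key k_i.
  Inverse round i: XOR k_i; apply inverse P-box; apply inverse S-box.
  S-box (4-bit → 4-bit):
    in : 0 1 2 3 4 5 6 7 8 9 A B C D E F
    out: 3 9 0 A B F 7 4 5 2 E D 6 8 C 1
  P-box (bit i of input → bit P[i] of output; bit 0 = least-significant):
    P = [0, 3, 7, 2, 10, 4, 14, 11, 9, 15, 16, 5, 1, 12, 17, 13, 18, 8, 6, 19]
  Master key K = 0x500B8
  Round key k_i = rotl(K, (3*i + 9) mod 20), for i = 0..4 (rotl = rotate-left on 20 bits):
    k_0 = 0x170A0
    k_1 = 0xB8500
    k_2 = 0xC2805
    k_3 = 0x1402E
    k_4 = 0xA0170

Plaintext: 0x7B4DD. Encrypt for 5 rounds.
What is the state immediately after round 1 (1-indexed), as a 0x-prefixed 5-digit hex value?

s_0 = plaintext = 0x7B4DD
s_1 = Round(s_0, k_0) = 0x3DAC6
s_2 = Round(s_1, k_1) = 0x264B9
s_3 = Round(s_2, k_2) = 0xEF62F
s_4 = Round(s_3, k_3) = 0x8C26D
s_5 = Round(s_4, k_4) = 0xC5524

0x3DAC6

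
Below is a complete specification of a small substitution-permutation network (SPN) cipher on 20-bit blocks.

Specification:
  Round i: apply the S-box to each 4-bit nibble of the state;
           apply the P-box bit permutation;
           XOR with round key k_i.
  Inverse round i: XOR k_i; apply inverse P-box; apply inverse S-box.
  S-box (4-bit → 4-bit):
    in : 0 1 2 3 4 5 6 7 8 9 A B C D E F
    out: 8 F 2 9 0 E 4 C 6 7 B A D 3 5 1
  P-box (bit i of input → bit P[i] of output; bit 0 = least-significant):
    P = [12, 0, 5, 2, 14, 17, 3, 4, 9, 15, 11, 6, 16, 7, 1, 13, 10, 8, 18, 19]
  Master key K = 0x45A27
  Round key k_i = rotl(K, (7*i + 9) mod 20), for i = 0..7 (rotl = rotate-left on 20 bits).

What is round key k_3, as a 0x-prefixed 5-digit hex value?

0x89D16

K = 0x45A27
k_0 = rotl(K, (7*0+9) mod 20) = rotl(K, 9) = 0x44E8B
k_1 = rotl(K, (7*1+9) mod 20) = rotl(K, 16) = 0x745A2
k_2 = rotl(K, (7*2+9) mod 20) = rotl(K, 3) = 0x2D13A
k_3 = rotl(K, (7*3+9) mod 20) = rotl(K, 10) = 0x89D16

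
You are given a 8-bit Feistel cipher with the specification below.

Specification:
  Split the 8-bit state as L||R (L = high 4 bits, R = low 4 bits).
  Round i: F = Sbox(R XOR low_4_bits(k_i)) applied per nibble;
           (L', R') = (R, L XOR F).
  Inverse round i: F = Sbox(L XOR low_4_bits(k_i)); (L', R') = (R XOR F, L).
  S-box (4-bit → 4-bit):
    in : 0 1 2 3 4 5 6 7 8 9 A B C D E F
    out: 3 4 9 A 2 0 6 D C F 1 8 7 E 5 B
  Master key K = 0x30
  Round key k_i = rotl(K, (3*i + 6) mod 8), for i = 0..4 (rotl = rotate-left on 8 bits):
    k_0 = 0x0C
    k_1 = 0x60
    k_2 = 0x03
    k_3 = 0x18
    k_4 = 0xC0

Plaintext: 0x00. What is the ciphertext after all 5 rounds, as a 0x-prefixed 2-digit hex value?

0xC5

s_0 = plaintext = 0x00
s_1 = Round(s_0, k_0) = 0x07
s_2 = Round(s_1, k_1) = 0x7D
s_3 = Round(s_2, k_2) = 0xD2
s_4 = Round(s_3, k_3) = 0x2C
s_5 = Round(s_4, k_4) = 0xC5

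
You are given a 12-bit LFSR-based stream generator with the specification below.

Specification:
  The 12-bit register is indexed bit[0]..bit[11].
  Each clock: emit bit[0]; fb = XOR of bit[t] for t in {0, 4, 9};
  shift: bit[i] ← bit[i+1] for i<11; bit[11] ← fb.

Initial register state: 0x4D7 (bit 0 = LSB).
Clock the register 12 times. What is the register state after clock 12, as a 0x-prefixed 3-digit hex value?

0xE58

reg_0 = 0x4D7
clock 1: out=1, reg = 0x26B
clock 2: out=1, reg = 0x135
clock 3: out=1, reg = 0x09A
clock 4: out=0, reg = 0x84D
clock 5: out=1, reg = 0xC26
clock 6: out=0, reg = 0x613
clock 7: out=1, reg = 0xB09
clock 8: out=1, reg = 0x584
clock 9: out=0, reg = 0x2C2
clock 10: out=0, reg = 0x961
clock 11: out=1, reg = 0xCB0
clock 12: out=0, reg = 0xE58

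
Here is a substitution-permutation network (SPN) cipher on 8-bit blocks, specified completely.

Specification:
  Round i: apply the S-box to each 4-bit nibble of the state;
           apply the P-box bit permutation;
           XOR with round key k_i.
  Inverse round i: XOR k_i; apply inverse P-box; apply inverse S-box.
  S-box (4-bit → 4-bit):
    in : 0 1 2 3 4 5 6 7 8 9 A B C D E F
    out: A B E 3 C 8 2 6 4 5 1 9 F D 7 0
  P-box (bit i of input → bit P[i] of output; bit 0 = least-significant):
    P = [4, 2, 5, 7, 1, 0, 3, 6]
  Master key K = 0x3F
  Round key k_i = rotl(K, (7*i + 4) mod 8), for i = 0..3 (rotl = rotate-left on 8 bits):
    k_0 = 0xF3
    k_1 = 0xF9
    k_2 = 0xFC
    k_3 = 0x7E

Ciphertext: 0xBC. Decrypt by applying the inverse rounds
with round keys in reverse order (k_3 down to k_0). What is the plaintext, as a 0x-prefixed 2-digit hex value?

0xBF

s_0 = ciphertext = 0xBC
s_1 = InvRound(s_0, k_3) = 0xB5
s_2 = InvRound(s_1, k_2) = 0x2F
s_3 = InvRound(s_2, k_1) = 0xB1
s_4 = InvRound(s_3, k_0) = 0xBF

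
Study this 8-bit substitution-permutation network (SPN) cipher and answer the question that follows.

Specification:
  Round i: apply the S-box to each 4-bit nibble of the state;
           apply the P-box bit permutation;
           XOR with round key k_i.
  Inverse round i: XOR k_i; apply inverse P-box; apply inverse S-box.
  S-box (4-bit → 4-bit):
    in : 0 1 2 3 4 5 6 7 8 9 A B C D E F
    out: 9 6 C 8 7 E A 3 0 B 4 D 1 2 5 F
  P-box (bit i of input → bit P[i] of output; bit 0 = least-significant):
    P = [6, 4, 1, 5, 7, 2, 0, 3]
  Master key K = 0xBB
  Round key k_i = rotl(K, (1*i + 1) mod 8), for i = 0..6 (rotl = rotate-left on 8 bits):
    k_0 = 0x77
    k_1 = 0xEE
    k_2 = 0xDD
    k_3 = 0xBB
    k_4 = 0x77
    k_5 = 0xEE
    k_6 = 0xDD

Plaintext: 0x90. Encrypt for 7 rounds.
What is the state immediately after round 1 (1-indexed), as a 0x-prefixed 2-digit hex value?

0x9B

s_0 = plaintext = 0x90
s_1 = Round(s_0, k_0) = 0x9B
s_2 = Round(s_1, k_1) = 0x00
s_3 = Round(s_2, k_2) = 0x35
s_4 = Round(s_3, k_3) = 0x81
s_5 = Round(s_4, k_4) = 0x65
s_6 = Round(s_5, k_5) = 0xD0
s_7 = Round(s_6, k_6) = 0xB9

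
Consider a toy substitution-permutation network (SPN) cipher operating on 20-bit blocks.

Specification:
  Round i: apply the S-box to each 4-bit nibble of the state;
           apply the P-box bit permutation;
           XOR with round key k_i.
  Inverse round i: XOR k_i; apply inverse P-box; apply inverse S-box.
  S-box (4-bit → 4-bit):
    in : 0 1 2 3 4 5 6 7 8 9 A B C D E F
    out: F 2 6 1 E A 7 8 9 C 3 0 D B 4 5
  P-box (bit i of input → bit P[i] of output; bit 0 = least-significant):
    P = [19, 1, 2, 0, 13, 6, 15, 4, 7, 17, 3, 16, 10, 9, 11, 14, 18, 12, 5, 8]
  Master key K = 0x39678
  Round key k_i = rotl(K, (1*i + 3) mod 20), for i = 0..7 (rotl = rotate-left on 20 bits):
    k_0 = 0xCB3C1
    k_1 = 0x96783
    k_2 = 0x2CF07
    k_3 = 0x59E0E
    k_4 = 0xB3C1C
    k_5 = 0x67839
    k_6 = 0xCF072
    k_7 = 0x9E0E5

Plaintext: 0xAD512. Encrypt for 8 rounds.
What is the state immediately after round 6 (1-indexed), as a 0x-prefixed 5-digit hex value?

0x02236

s_0 = plaintext = 0xAD512
s_1 = Round(s_0, k_0) = 0xBE587
s_2 = Round(s_1, k_1) = 0xA4F92
s_3 = Round(s_2, k_2) = 0x61599
s_4 = Round(s_3, k_3) = 0x20C3B
s_5 = Round(s_4, k_4) = 0xA42B4
s_6 = Round(s_5, k_5) = 0x02236
s_7 = Round(s_6, k_6) = 0x2CB5C
s_8 = Round(s_7, k_7) = 0x1BC90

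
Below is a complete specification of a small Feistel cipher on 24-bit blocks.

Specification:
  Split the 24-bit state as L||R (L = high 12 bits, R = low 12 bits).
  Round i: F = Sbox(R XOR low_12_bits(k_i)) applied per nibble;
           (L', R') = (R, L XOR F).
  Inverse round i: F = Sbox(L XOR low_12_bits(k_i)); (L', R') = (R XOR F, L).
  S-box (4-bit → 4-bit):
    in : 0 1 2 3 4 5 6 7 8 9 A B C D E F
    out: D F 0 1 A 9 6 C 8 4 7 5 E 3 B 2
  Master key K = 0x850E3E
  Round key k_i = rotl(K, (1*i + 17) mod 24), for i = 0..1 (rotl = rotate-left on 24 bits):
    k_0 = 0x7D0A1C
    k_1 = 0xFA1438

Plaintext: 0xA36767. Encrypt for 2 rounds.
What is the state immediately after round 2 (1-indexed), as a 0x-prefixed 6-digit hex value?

0x9F3482

s_0 = plaintext = 0xA36767
s_1 = Round(s_0, k_0) = 0x7679F3
s_2 = Round(s_1, k_1) = 0x9F3482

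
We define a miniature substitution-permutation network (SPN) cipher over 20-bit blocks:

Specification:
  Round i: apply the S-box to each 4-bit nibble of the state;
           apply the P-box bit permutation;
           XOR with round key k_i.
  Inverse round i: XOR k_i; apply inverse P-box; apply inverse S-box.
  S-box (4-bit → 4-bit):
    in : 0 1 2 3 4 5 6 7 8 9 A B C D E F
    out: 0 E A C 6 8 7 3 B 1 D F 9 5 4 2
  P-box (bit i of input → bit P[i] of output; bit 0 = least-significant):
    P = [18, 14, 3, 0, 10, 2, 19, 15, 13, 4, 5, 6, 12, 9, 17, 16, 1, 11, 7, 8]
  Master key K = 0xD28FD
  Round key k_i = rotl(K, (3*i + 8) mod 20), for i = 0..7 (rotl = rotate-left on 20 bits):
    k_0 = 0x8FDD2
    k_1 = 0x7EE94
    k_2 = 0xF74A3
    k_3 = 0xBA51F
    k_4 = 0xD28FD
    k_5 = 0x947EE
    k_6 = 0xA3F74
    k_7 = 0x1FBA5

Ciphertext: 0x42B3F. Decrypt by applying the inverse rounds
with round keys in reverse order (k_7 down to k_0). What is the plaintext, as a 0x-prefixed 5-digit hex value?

0x4815B

s_0 = ciphertext = 0x42B3F
s_1 = InvRound(s_0, k_7) = 0xDCF56
s_2 = InvRound(s_1, k_6) = 0x9AD57
s_3 = InvRound(s_2, k_5) = 0x4F651
s_4 = InvRound(s_3, k_4) = 0x48EB4
s_5 = InvRound(s_4, k_3) = 0xB1DEA
s_6 = InvRound(s_5, k_2) = 0x20C0B
s_7 = InvRound(s_6, k_1) = 0xD272B
s_8 = InvRound(s_7, k_0) = 0x4815B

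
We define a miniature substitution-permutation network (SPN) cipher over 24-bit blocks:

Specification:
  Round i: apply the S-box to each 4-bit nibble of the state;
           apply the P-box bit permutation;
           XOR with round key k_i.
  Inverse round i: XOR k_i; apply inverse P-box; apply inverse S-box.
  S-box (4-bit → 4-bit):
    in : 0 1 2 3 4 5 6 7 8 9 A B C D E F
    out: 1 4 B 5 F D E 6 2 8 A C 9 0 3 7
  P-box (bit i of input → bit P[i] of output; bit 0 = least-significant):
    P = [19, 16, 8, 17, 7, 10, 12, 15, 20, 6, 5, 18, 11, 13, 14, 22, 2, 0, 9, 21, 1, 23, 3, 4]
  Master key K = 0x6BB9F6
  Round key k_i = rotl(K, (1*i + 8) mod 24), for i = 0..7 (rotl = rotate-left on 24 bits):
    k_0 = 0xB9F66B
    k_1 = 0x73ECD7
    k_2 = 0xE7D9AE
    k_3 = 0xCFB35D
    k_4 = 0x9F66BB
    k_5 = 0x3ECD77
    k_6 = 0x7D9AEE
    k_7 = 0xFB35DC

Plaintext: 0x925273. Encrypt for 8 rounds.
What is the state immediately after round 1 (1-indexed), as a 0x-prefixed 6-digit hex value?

0xC5AB3E

s_0 = plaintext = 0x925273
s_1 = Round(s_0, k_0) = 0xC5AB3E
s_2 = Round(s_1, k_1) = 0x1EDE61
s_3 = Round(s_2, k_2) = 0xF74CE3
s_4 = Round(s_3, k_3) = 0x13DCD6
s_5 = Round(s_4, k_4) = 0x8865B7
s_6 = Round(s_5, k_5) = 0xEB3C56
s_7 = Round(s_6, k_6) = 0xCA416C
s_8 = Round(s_7, k_7) = 0x91C9EF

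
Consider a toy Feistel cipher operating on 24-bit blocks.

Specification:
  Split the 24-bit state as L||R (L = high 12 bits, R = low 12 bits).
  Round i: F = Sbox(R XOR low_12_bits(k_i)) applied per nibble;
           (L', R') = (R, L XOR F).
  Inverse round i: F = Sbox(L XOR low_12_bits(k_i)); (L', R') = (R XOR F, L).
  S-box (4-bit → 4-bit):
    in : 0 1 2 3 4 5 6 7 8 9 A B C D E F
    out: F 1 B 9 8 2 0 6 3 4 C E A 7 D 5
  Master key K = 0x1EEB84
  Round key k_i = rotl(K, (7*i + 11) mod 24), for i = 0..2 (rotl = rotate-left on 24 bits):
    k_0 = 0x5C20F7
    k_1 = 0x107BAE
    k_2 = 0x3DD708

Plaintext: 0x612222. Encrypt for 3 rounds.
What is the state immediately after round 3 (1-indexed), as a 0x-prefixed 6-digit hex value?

s_0 = plaintext = 0x612222
s_1 = Round(s_0, k_0) = 0x222D60
s_2 = Round(s_1, k_1) = 0xD6028F
s_3 = Round(s_2, k_2) = 0x28FF56

0x28FF56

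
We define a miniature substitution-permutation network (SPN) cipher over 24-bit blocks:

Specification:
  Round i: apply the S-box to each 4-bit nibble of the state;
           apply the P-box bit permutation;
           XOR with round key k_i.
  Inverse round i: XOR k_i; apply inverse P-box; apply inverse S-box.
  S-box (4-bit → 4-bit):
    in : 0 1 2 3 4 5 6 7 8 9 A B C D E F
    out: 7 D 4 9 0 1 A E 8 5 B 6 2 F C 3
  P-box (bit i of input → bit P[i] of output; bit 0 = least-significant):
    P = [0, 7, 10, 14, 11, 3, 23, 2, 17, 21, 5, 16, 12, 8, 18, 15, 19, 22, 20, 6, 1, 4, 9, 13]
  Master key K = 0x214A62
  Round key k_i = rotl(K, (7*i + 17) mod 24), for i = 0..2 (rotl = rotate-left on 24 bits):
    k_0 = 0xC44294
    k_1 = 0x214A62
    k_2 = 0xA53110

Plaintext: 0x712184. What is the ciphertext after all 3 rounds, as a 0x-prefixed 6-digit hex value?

0x0A9B6F

s_0 = plaintext = 0x712184
s_1 = Round(s_0, k_0) = 0xDB60E0
s_2 = Round(s_1, k_1) = 0xD3EDD5
s_3 = Round(s_2, k_2) = 0x0A9B6F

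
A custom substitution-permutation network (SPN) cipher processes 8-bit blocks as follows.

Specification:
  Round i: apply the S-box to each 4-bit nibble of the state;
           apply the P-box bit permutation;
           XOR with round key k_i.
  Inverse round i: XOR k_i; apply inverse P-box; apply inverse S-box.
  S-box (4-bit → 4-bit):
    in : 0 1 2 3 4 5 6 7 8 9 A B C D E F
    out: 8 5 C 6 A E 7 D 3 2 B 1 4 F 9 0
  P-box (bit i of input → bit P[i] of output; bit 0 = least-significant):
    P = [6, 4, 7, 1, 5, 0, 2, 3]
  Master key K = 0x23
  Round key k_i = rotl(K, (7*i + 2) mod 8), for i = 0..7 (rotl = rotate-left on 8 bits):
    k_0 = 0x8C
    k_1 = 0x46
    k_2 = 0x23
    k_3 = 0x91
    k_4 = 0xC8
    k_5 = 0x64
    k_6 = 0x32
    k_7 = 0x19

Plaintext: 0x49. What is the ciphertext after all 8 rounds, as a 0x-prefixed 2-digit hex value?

0x65

s_0 = plaintext = 0x49
s_1 = Round(s_0, k_0) = 0x95
s_2 = Round(s_1, k_1) = 0xD5
s_3 = Round(s_2, k_2) = 0x9C
s_4 = Round(s_3, k_3) = 0x10
s_5 = Round(s_4, k_4) = 0xEE
s_6 = Round(s_5, k_5) = 0x0E
s_7 = Round(s_6, k_6) = 0x78
s_8 = Round(s_7, k_7) = 0x65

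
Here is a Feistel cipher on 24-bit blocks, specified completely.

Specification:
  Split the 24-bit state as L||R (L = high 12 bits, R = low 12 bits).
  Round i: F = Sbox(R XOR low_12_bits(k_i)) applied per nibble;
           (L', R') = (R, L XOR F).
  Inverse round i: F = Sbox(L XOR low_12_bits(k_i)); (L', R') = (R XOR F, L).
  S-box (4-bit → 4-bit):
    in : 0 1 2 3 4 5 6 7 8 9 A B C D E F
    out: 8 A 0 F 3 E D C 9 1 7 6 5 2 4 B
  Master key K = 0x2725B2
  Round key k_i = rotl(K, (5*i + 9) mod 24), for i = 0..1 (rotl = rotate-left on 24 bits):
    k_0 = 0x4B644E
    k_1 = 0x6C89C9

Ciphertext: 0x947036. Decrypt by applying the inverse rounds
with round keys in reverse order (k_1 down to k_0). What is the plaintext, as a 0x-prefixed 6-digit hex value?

s_0 = ciphertext = 0x947036
s_1 = InvRound(s_0, k_1) = 0x8A2947
s_2 = InvRound(s_1, k_0) = 0xC028A2

0xC028A2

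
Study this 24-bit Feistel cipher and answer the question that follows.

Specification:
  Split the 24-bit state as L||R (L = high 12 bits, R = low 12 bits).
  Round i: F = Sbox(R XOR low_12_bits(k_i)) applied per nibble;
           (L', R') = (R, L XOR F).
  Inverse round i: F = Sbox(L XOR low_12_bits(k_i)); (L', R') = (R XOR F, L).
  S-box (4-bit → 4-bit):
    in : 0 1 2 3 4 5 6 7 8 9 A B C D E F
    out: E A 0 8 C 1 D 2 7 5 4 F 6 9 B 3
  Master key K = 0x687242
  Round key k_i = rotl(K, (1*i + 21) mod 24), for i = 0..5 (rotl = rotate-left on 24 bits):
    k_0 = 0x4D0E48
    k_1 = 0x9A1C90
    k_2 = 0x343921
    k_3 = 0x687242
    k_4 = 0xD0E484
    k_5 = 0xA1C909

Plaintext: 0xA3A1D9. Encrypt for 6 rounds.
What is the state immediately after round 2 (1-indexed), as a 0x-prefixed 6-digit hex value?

s_0 = plaintext = 0xA3A1D9
s_1 = Round(s_0, k_0) = 0x1D9960
s_2 = Round(s_1, k_1) = 0x9600E7
s_3 = Round(s_2, k_2) = 0x0E7C0D
s_4 = Round(s_3, k_3) = 0xC0DB24
s_5 = Round(s_4, k_4) = 0xB24F43
s_6 = Round(s_5, k_5) = 0xF436E0

0x9600E7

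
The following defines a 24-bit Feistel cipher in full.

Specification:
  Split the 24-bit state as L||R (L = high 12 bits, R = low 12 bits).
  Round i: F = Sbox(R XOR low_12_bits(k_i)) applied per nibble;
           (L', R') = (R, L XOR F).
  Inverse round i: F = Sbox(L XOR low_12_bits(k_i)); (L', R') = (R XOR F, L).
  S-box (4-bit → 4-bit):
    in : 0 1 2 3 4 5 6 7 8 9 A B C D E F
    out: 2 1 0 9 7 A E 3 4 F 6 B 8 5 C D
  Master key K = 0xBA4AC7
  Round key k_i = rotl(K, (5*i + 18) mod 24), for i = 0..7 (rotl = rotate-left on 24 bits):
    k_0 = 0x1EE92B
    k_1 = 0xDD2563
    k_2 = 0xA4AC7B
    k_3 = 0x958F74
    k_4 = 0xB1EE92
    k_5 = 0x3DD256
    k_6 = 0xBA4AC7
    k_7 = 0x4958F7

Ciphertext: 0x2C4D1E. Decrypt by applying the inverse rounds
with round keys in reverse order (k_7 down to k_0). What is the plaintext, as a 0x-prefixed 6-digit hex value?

0xCDF69F

s_0 = ciphertext = 0x2C4D1E
s_1 = InvRound(s_0, k_7) = 0xB872C4
s_2 = InvRound(s_1, k_6) = 0x3B6B87
s_3 = InvRound(s_2, k_5) = 0xA453B6
s_4 = InvRound(s_3, k_4) = 0x4E5A45
s_5 = InvRound(s_4, k_3) = 0x1B44E5
s_6 = InvRound(s_5, k_2) = 0x1681B4
s_7 = InvRound(s_6, k_1) = 0x69F168
s_8 = InvRound(s_7, k_0) = 0xCDF69F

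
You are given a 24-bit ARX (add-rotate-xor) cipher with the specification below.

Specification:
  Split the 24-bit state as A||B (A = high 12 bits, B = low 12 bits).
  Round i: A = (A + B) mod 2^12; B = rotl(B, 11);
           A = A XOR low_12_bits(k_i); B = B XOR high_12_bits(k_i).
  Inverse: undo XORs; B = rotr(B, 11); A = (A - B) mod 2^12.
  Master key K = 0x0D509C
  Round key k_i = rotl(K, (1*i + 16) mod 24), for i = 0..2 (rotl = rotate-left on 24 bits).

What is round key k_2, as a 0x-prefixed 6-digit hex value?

K = 0x0D509C
k_0 = rotl(K, (1*0+16) mod 24) = rotl(K, 16) = 0x9C0D50
k_1 = rotl(K, (1*1+16) mod 24) = rotl(K, 17) = 0x381AA1
k_2 = rotl(K, (1*2+16) mod 24) = rotl(K, 18) = 0x703542

0x703542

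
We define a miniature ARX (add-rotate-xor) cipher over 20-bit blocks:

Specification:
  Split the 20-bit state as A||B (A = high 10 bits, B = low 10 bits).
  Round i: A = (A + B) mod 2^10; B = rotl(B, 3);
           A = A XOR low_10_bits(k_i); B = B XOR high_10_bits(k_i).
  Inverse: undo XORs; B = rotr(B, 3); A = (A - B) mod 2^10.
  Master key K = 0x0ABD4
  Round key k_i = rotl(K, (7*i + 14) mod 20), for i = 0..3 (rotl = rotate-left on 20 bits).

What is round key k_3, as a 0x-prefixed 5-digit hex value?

K = 0x0ABD4
k_0 = rotl(K, (7*0+14) mod 20) = rotl(K, 14) = 0x502AF
k_1 = rotl(K, (7*1+14) mod 20) = rotl(K, 1) = 0x157A8
k_2 = rotl(K, (7*2+14) mod 20) = rotl(K, 8) = 0xBD40A
k_3 = rotl(K, (7*3+14) mod 20) = rotl(K, 15) = 0xA055E

0xA055E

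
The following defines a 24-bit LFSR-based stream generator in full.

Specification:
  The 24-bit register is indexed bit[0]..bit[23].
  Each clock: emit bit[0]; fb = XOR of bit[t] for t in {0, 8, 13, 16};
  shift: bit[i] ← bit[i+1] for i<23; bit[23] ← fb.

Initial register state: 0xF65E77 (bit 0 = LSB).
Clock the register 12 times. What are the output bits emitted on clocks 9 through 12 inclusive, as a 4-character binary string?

0111

reg_0 = 0xF65E77
clock 1: out=1, reg = 0xFB2F3B
clock 2: out=1, reg = 0x7D979D
clock 3: out=1, reg = 0xBECBCE
clock 4: out=0, reg = 0xDF65E7
clock 5: out=1, reg = 0x6FB2F3
clock 6: out=1, reg = 0xB7D979
clock 7: out=1, reg = 0xDBECBC
clock 8: out=0, reg = 0x6DF65E
clock 9: out=0, reg = 0x36FB2F
clock 10: out=1, reg = 0x9B7D97
clock 11: out=1, reg = 0x4DBECB
clock 12: out=1, reg = 0xA6DF65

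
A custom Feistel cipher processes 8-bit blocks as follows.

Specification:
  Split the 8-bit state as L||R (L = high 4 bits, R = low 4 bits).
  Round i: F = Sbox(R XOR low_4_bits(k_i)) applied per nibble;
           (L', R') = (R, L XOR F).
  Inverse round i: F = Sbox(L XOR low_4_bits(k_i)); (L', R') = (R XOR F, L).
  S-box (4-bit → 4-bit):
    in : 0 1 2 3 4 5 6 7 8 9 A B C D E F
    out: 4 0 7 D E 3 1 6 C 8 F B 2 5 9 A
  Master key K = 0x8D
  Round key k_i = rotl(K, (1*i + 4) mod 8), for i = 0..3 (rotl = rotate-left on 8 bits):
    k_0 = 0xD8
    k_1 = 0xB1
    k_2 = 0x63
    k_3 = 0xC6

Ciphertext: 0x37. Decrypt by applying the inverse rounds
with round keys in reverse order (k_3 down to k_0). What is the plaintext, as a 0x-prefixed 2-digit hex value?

s_0 = ciphertext = 0x37
s_1 = InvRound(s_0, k_3) = 0x43
s_2 = InvRound(s_1, k_2) = 0x54
s_3 = InvRound(s_2, k_1) = 0xA5
s_4 = InvRound(s_3, k_0) = 0x2A

0x2A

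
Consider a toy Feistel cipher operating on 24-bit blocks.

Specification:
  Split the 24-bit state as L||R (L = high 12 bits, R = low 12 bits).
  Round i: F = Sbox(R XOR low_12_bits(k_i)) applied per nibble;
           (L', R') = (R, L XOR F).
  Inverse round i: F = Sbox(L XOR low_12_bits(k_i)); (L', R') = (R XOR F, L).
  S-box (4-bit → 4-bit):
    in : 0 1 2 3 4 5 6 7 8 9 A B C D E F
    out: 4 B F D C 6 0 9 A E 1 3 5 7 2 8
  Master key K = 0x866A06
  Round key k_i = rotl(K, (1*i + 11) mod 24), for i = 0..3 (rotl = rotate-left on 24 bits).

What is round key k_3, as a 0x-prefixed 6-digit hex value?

0x81A19A

K = 0x866A06
k_0 = rotl(K, (1*0+11) mod 24) = rotl(K, 11) = 0x503433
k_1 = rotl(K, (1*1+11) mod 24) = rotl(K, 12) = 0xA06866
k_2 = rotl(K, (1*2+11) mod 24) = rotl(K, 13) = 0x40D0CD
k_3 = rotl(K, (1*3+11) mod 24) = rotl(K, 14) = 0x81A19A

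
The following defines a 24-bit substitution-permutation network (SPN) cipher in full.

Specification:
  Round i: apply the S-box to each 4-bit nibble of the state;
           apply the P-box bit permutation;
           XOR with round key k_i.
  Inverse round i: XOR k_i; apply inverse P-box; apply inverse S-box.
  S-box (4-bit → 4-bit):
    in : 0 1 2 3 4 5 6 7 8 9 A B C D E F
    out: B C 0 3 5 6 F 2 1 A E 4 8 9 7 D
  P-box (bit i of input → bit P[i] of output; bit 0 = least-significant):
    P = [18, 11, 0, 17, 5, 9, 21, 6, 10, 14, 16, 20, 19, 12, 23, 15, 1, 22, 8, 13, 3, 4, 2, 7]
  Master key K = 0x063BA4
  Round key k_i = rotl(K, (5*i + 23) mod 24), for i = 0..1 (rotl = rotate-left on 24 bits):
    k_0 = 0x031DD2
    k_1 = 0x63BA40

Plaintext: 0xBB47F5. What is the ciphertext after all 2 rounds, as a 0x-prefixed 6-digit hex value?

s_0 = plaintext = 0xBB47F5
s_1 = Round(s_0, k_0) = 0xAB54B7
s_2 = Round(s_1, k_1) = 0xC2A7D4

0xC2A7D4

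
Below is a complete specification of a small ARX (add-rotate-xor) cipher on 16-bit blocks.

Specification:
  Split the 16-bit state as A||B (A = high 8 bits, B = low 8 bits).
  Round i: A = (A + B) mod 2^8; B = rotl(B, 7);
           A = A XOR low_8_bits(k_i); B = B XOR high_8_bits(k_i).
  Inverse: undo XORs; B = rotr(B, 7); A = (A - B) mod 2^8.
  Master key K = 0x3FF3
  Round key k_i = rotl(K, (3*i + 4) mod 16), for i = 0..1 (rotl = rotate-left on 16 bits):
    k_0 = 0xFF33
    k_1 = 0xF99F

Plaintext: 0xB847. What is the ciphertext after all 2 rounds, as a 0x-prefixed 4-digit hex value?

s_0 = plaintext = 0xB847
s_1 = Round(s_0, k_0) = 0xCC5C
s_2 = Round(s_1, k_1) = 0xB7D7

0xB7D7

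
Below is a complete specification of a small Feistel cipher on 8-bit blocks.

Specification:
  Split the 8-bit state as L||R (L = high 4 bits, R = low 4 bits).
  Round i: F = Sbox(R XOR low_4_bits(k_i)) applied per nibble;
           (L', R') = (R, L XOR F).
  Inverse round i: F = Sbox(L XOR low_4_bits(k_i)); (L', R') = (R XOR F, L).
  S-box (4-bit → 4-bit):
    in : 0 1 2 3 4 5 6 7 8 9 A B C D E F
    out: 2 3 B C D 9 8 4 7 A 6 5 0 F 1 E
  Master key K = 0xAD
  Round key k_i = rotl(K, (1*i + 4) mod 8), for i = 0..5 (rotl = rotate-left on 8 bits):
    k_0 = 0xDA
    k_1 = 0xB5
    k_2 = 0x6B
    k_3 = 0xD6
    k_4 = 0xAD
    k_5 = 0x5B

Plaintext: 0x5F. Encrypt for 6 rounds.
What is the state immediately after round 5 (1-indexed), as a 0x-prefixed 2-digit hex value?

0x02

s_0 = plaintext = 0x5F
s_1 = Round(s_0, k_0) = 0xFC
s_2 = Round(s_1, k_1) = 0xC5
s_3 = Round(s_2, k_2) = 0x5D
s_4 = Round(s_3, k_3) = 0xD0
s_5 = Round(s_4, k_4) = 0x02
s_6 = Round(s_5, k_5) = 0x2A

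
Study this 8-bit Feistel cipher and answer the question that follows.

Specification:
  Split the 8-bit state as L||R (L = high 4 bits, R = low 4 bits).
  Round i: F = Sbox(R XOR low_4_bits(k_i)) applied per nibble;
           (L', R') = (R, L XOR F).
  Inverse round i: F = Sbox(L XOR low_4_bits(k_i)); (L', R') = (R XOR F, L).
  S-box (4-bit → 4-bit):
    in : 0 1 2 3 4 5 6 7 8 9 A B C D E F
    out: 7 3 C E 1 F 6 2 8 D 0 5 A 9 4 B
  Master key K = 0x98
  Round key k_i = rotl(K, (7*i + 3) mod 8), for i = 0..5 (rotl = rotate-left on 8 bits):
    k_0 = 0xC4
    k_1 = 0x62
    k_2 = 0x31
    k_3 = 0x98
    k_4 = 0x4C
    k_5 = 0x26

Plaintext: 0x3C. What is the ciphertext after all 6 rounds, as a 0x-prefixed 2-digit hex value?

0x67

s_0 = plaintext = 0x3C
s_1 = Round(s_0, k_0) = 0xCB
s_2 = Round(s_1, k_1) = 0xB1
s_3 = Round(s_2, k_2) = 0x1C
s_4 = Round(s_3, k_3) = 0xC0
s_5 = Round(s_4, k_4) = 0x06
s_6 = Round(s_5, k_5) = 0x67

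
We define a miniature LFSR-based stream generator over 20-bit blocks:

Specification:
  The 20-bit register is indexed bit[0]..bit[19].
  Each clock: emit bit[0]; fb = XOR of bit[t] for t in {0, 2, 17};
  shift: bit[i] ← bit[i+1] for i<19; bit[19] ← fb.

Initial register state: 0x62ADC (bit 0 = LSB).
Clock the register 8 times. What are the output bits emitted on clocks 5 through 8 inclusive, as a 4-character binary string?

1011

reg_0 = 0x62ADC
clock 1: out=0, reg = 0x3156E
clock 2: out=0, reg = 0x18AB7
clock 3: out=1, reg = 0x0C55B
clock 4: out=1, reg = 0x862AD
clock 5: out=1, reg = 0x43156
clock 6: out=0, reg = 0xA18AB
clock 7: out=1, reg = 0x50C55
clock 8: out=1, reg = 0x2862A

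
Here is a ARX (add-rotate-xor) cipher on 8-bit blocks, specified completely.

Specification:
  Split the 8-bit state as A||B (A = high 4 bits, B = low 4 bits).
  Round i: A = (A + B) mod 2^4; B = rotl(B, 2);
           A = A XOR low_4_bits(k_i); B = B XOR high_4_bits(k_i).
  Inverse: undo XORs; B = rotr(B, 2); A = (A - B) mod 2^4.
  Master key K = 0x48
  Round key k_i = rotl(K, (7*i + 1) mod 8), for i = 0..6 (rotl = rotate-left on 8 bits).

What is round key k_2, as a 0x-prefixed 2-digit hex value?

0x24

K = 0x48
k_0 = rotl(K, (7*0+1) mod 8) = rotl(K, 1) = 0x90
k_1 = rotl(K, (7*1+1) mod 8) = rotl(K, 0) = 0x48
k_2 = rotl(K, (7*2+1) mod 8) = rotl(K, 7) = 0x24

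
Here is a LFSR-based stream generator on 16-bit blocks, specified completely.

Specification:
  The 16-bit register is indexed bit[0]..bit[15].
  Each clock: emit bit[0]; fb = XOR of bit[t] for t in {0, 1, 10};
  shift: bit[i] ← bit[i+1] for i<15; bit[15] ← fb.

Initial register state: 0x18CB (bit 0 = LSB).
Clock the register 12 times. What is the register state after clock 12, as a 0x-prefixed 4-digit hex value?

0xEA81

reg_0 = 0x18CB
clock 1: out=1, reg = 0x0C65
clock 2: out=1, reg = 0x0632
clock 3: out=0, reg = 0x0319
clock 4: out=1, reg = 0x818C
clock 5: out=0, reg = 0x40C6
clock 6: out=0, reg = 0xA063
clock 7: out=1, reg = 0x5031
clock 8: out=1, reg = 0xA818
clock 9: out=0, reg = 0x540C
clock 10: out=0, reg = 0xAA06
clock 11: out=0, reg = 0xD503
clock 12: out=1, reg = 0xEA81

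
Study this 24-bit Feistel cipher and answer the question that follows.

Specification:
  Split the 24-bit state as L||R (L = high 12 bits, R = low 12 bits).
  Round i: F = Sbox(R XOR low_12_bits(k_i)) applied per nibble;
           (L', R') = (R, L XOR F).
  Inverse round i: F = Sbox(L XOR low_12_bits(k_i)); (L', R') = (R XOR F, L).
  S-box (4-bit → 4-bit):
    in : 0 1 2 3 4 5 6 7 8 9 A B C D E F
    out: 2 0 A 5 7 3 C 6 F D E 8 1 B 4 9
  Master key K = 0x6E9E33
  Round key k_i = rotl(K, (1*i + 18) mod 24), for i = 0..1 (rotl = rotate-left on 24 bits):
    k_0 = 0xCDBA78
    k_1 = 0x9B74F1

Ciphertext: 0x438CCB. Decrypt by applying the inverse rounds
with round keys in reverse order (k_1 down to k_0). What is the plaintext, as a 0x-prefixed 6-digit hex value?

0x3DCED6

s_0 = ciphertext = 0x438CCB
s_1 = InvRound(s_0, k_1) = 0xED6438
s_2 = InvRound(s_1, k_0) = 0x3DCED6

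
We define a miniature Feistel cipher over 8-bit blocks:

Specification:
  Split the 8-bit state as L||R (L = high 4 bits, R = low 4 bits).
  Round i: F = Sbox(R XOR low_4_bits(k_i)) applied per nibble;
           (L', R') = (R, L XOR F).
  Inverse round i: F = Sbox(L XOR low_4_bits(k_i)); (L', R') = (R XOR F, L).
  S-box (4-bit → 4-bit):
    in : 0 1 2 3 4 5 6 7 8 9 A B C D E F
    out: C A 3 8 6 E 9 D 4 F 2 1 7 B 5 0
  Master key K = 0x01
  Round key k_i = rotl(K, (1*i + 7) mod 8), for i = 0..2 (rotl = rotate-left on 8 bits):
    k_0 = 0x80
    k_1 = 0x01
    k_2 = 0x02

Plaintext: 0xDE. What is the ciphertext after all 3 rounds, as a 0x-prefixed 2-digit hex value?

s_0 = plaintext = 0xDE
s_1 = Round(s_0, k_0) = 0xE8
s_2 = Round(s_1, k_1) = 0x81
s_3 = Round(s_2, k_2) = 0x10

0x10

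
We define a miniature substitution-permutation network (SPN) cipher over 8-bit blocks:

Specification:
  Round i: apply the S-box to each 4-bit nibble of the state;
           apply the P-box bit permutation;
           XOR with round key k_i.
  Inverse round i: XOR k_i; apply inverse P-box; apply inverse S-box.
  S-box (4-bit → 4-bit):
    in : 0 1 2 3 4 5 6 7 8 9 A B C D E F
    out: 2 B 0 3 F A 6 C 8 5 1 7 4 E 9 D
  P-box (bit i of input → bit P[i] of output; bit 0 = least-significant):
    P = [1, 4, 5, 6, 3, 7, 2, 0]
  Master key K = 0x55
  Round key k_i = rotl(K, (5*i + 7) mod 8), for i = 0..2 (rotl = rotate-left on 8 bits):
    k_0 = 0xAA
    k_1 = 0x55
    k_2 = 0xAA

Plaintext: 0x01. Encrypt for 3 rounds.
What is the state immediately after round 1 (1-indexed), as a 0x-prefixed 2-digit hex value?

s_0 = plaintext = 0x01
s_1 = Round(s_0, k_0) = 0x78
s_2 = Round(s_1, k_1) = 0x10
s_3 = Round(s_2, k_2) = 0x33

0x78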